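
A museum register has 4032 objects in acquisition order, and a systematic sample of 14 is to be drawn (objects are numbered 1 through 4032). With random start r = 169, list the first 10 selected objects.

k = N/n = 4032/14 = 288
object 1: 169
object 2: 169 + 288 = 457
object 3: 457 + 288 = 745
object 4: 745 + 288 = 1033
object 5: 1033 + 288 = 1321
object 6: 1321 + 288 = 1609
object 7: 1609 + 288 = 1897
object 8: 1897 + 288 = 2185
object 9: 2185 + 288 = 2473
object 10: 2473 + 288 = 2761

169, 457, 745, 1033, 1321, 1609, 1897, 2185, 2473, 2761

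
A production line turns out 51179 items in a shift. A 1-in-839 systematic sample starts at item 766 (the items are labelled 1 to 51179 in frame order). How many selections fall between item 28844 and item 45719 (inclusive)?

k = 839
First selection ≥ 28844: 766 + ⌈(28844−766)/839⌉·839 = 766 + 34×839 = 29292
Last selection ≤ 45719: 766 + ⌊(45719−766)/839⌋·839 = 766 + 53×839 = 45233
Count = 53 − 34 + 1 = 20

20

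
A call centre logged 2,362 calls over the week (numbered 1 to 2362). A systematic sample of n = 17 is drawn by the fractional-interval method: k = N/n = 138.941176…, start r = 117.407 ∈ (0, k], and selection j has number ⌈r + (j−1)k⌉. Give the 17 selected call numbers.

j=1: r + 0k = 117.407 → ⌈·⌉ = 118
j=2: r + 1k = 256.348176… → ⌈·⌉ = 257
j=3: r + 2k = 395.289352… → ⌈·⌉ = 396
j=4: r + 3k = 534.230529… → ⌈·⌉ = 535
j=5: r + 4k = 673.171705… → ⌈·⌉ = 674
j=6: r + 5k = 812.112882… → ⌈·⌉ = 813
j=7: r + 6k = 951.054058… → ⌈·⌉ = 952
j=8: r + 7k = 1089.995235… → ⌈·⌉ = 1090
j=9: r + 8k = 1228.936411… → ⌈·⌉ = 1229
j=10: r + 9k = 1367.877588… → ⌈·⌉ = 1368
j=11: r + 10k = 1506.818764… → ⌈·⌉ = 1507
j=12: r + 11k = 1645.759941… → ⌈·⌉ = 1646
j=13: r + 12k = 1784.701117… → ⌈·⌉ = 1785
j=14: r + 13k = 1923.642294… → ⌈·⌉ = 1924
j=15: r + 14k = 2062.583470… → ⌈·⌉ = 2063
j=16: r + 15k = 2201.524647… → ⌈·⌉ = 2202
j=17: r + 16k = 2340.465823… → ⌈·⌉ = 2341

118, 257, 396, 535, 674, 813, 952, 1090, 1229, 1368, 1507, 1646, 1785, 1924, 2063, 2202, 2341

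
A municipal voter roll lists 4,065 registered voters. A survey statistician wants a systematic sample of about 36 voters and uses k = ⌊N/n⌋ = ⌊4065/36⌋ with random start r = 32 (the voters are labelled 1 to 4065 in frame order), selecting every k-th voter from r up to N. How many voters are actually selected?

37

k = ⌊4065/36⌋ = 112
Achieved size = ⌊(4065 − 32)/112⌋ + 1 = ⌊4033/112⌋ + 1 = 36 + 1 = 37
(last selection: 32 + 36×112 = 4064 ≤ 4065; next would be 4176 > 4065)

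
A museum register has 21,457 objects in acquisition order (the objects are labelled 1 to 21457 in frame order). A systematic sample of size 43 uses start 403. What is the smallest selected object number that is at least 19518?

k = 21457/43 = 499
Steps past start: ⌈(19518 − 403)/499⌉ = ⌈19115/499⌉ = 39
Selected object: 403 + 39×499 = 19864

19864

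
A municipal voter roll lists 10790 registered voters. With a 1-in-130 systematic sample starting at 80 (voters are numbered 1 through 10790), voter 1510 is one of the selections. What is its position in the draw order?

k = 130
position = (1510 − 80)/130 + 1 = 1430/130 + 1 = 11 + 1 = 12

12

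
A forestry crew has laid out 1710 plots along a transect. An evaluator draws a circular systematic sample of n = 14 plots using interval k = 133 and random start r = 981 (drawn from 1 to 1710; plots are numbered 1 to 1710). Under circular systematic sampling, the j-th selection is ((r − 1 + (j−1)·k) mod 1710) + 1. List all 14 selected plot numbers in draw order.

Selection 1: 981
Selection 2: 981 + 133 = 1114
Selection 3: 1114 + 133 = 1247
Selection 4: 1247 + 133 = 1380
Selection 5: 1380 + 133 = 1513
Selection 6: 1513 + 133 = 1646
Selection 7: 1646 + 133 = 1779 → 1779 − 1710 = 69
Selection 8: 69 + 133 = 202
Selection 9: 202 + 133 = 335
Selection 10: 335 + 133 = 468
Selection 11: 468 + 133 = 601
Selection 12: 601 + 133 = 734
Selection 13: 734 + 133 = 867
Selection 14: 867 + 133 = 1000

981, 1114, 1247, 1380, 1513, 1646, 69, 202, 335, 468, 601, 734, 867, 1000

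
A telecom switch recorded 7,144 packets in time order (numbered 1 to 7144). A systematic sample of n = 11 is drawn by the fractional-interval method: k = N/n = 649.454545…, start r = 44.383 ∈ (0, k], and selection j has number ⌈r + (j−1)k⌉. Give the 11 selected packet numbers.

j=1: r + 0k = 44.383 → ⌈·⌉ = 45
j=2: r + 1k = 693.837545… → ⌈·⌉ = 694
j=3: r + 2k = 1343.292090… → ⌈·⌉ = 1344
j=4: r + 3k = 1992.746636… → ⌈·⌉ = 1993
j=5: r + 4k = 2642.201181… → ⌈·⌉ = 2643
j=6: r + 5k = 3291.655727… → ⌈·⌉ = 3292
j=7: r + 6k = 3941.110272… → ⌈·⌉ = 3942
j=8: r + 7k = 4590.564818… → ⌈·⌉ = 4591
j=9: r + 8k = 5240.019363… → ⌈·⌉ = 5241
j=10: r + 9k = 5889.473909… → ⌈·⌉ = 5890
j=11: r + 10k = 6538.928454… → ⌈·⌉ = 6539

45, 694, 1344, 1993, 2643, 3292, 3942, 4591, 5241, 5890, 6539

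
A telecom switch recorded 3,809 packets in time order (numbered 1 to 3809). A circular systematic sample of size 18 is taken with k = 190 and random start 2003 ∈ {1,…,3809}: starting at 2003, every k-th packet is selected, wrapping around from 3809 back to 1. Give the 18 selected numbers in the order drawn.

2003, 2193, 2383, 2573, 2763, 2953, 3143, 3333, 3523, 3713, 94, 284, 474, 664, 854, 1044, 1234, 1424

Selection 1: 2003
Selection 2: 2003 + 190 = 2193
Selection 3: 2193 + 190 = 2383
Selection 4: 2383 + 190 = 2573
Selection 5: 2573 + 190 = 2763
Selection 6: 2763 + 190 = 2953
Selection 7: 2953 + 190 = 3143
Selection 8: 3143 + 190 = 3333
Selection 9: 3333 + 190 = 3523
Selection 10: 3523 + 190 = 3713
Selection 11: 3713 + 190 = 3903 → 3903 − 3809 = 94
Selection 12: 94 + 190 = 284
Selection 13: 284 + 190 = 474
Selection 14: 474 + 190 = 664
Selection 15: 664 + 190 = 854
Selection 16: 854 + 190 = 1044
Selection 17: 1044 + 190 = 1234
Selection 18: 1234 + 190 = 1424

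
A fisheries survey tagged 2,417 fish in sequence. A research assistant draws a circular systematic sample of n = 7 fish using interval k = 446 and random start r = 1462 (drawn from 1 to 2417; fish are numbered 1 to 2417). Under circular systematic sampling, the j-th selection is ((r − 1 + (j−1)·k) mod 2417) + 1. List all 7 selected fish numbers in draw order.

Selection 1: 1462
Selection 2: 1462 + 446 = 1908
Selection 3: 1908 + 446 = 2354
Selection 4: 2354 + 446 = 2800 → 2800 − 2417 = 383
Selection 5: 383 + 446 = 829
Selection 6: 829 + 446 = 1275
Selection 7: 1275 + 446 = 1721

1462, 1908, 2354, 383, 829, 1275, 1721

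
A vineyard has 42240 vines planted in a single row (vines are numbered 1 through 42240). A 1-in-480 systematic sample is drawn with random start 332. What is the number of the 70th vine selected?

k = 480
70th selection = r + (70−1)·k = 332 + 69×480 = 332 + 33120 = 33452

33452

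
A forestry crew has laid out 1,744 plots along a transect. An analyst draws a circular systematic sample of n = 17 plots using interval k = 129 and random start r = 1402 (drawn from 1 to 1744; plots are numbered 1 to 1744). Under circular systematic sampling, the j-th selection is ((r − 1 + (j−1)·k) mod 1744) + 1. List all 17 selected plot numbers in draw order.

Selection 1: 1402
Selection 2: 1402 + 129 = 1531
Selection 3: 1531 + 129 = 1660
Selection 4: 1660 + 129 = 1789 → 1789 − 1744 = 45
Selection 5: 45 + 129 = 174
Selection 6: 174 + 129 = 303
Selection 7: 303 + 129 = 432
Selection 8: 432 + 129 = 561
Selection 9: 561 + 129 = 690
Selection 10: 690 + 129 = 819
Selection 11: 819 + 129 = 948
Selection 12: 948 + 129 = 1077
Selection 13: 1077 + 129 = 1206
Selection 14: 1206 + 129 = 1335
Selection 15: 1335 + 129 = 1464
Selection 16: 1464 + 129 = 1593
Selection 17: 1593 + 129 = 1722

1402, 1531, 1660, 45, 174, 303, 432, 561, 690, 819, 948, 1077, 1206, 1335, 1464, 1593, 1722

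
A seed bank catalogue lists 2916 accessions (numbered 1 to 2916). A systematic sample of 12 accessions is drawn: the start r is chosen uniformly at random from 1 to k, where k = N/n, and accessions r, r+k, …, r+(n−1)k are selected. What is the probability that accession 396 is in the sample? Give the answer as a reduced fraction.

1/243

k = 2916/12 = 243.
Accession 396 is selected iff r ≡ 396 (mod 243); exactly one such r in {1,…,243}.
Inclusion probability = 1/243.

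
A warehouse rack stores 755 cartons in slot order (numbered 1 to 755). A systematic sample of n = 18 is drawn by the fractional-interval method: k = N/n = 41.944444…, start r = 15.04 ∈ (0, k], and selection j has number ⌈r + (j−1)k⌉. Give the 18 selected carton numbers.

j=1: r + 0k = 15.04 → ⌈·⌉ = 16
j=2: r + 1k = 56.984444… → ⌈·⌉ = 57
j=3: r + 2k = 98.928888… → ⌈·⌉ = 99
j=4: r + 3k = 140.873333… → ⌈·⌉ = 141
j=5: r + 4k = 182.817777… → ⌈·⌉ = 183
j=6: r + 5k = 224.762222… → ⌈·⌉ = 225
j=7: r + 6k = 266.706666… → ⌈·⌉ = 267
j=8: r + 7k = 308.651111… → ⌈·⌉ = 309
j=9: r + 8k = 350.595555… → ⌈·⌉ = 351
j=10: r + 9k = 392.54 → ⌈·⌉ = 393
j=11: r + 10k = 434.484444… → ⌈·⌉ = 435
j=12: r + 11k = 476.428888… → ⌈·⌉ = 477
j=13: r + 12k = 518.373333… → ⌈·⌉ = 519
j=14: r + 13k = 560.317777… → ⌈·⌉ = 561
j=15: r + 14k = 602.262222… → ⌈·⌉ = 603
j=16: r + 15k = 644.206666… → ⌈·⌉ = 645
j=17: r + 16k = 686.151111… → ⌈·⌉ = 687
j=18: r + 17k = 728.095555… → ⌈·⌉ = 729

16, 57, 99, 141, 183, 225, 267, 309, 351, 393, 435, 477, 519, 561, 603, 645, 687, 729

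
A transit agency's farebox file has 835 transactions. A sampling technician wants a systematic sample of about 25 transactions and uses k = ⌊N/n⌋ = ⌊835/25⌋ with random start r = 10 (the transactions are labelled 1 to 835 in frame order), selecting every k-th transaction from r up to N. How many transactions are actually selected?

26

k = ⌊835/25⌋ = 33
Achieved size = ⌊(835 − 10)/33⌋ + 1 = ⌊825/33⌋ + 1 = 25 + 1 = 26
(last selection: 10 + 25×33 = 835 ≤ 835; next would be 868 > 835)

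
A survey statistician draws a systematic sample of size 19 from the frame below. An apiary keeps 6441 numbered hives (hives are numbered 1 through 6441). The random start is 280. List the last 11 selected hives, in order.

2992, 3331, 3670, 4009, 4348, 4687, 5026, 5365, 5704, 6043, 6382

k = N/n = 6441/19 = 339
9th selection = 280 + 8×339 = 2992
10th: 2992 + 339 = 3331
11th: 3331 + 339 = 3670
12th: 3670 + 339 = 4009
13th: 4009 + 339 = 4348
14th: 4348 + 339 = 4687
15th: 4687 + 339 = 5026
16th: 5026 + 339 = 5365
17th: 5365 + 339 = 5704
18th: 5704 + 339 = 6043
19th: 6043 + 339 = 6382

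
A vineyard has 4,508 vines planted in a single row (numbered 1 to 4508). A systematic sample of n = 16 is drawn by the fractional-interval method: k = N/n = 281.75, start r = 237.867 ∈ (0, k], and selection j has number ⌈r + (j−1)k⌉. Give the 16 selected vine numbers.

j=1: r + 0k = 237.867 → ⌈·⌉ = 238
j=2: r + 1k = 519.617 → ⌈·⌉ = 520
j=3: r + 2k = 801.367 → ⌈·⌉ = 802
j=4: r + 3k = 1083.117 → ⌈·⌉ = 1084
j=5: r + 4k = 1364.867 → ⌈·⌉ = 1365
j=6: r + 5k = 1646.617 → ⌈·⌉ = 1647
j=7: r + 6k = 1928.367 → ⌈·⌉ = 1929
j=8: r + 7k = 2210.117 → ⌈·⌉ = 2211
j=9: r + 8k = 2491.867 → ⌈·⌉ = 2492
j=10: r + 9k = 2773.617 → ⌈·⌉ = 2774
j=11: r + 10k = 3055.367 → ⌈·⌉ = 3056
j=12: r + 11k = 3337.117 → ⌈·⌉ = 3338
j=13: r + 12k = 3618.867 → ⌈·⌉ = 3619
j=14: r + 13k = 3900.617 → ⌈·⌉ = 3901
j=15: r + 14k = 4182.367 → ⌈·⌉ = 4183
j=16: r + 15k = 4464.117 → ⌈·⌉ = 4465

238, 520, 802, 1084, 1365, 1647, 1929, 2211, 2492, 2774, 3056, 3338, 3619, 3901, 4183, 4465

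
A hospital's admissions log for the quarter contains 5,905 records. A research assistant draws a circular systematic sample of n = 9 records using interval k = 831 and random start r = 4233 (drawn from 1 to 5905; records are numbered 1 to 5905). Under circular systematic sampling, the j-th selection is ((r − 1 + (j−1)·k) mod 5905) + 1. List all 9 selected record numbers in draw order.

4233, 5064, 5895, 821, 1652, 2483, 3314, 4145, 4976

Selection 1: 4233
Selection 2: 4233 + 831 = 5064
Selection 3: 5064 + 831 = 5895
Selection 4: 5895 + 831 = 6726 → 6726 − 5905 = 821
Selection 5: 821 + 831 = 1652
Selection 6: 1652 + 831 = 2483
Selection 7: 2483 + 831 = 3314
Selection 8: 3314 + 831 = 4145
Selection 9: 4145 + 831 = 4976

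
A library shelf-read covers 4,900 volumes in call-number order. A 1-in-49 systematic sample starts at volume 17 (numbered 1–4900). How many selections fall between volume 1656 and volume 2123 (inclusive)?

9

k = 49
First selection ≥ 1656: 17 + ⌈(1656−17)/49⌉·49 = 17 + 34×49 = 1683
Last selection ≤ 2123: 17 + ⌊(2123−17)/49⌋·49 = 17 + 42×49 = 2075
Count = 42 − 34 + 1 = 9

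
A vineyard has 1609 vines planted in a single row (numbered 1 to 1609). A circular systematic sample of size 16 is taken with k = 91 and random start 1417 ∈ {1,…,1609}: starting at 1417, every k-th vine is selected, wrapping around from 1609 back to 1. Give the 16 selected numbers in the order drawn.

1417, 1508, 1599, 81, 172, 263, 354, 445, 536, 627, 718, 809, 900, 991, 1082, 1173

Selection 1: 1417
Selection 2: 1417 + 91 = 1508
Selection 3: 1508 + 91 = 1599
Selection 4: 1599 + 91 = 1690 → 1690 − 1609 = 81
Selection 5: 81 + 91 = 172
Selection 6: 172 + 91 = 263
Selection 7: 263 + 91 = 354
Selection 8: 354 + 91 = 445
Selection 9: 445 + 91 = 536
Selection 10: 536 + 91 = 627
Selection 11: 627 + 91 = 718
Selection 12: 718 + 91 = 809
Selection 13: 809 + 91 = 900
Selection 14: 900 + 91 = 991
Selection 15: 991 + 91 = 1082
Selection 16: 1082 + 91 = 1173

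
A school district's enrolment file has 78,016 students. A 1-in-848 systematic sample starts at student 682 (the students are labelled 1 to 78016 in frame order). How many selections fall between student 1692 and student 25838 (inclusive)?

k = 848
First selection ≥ 1692: 682 + ⌈(1692−682)/848⌉·848 = 682 + 2×848 = 2378
Last selection ≤ 25838: 682 + ⌊(25838−682)/848⌋·848 = 682 + 29×848 = 25274
Count = 29 − 2 + 1 = 28

28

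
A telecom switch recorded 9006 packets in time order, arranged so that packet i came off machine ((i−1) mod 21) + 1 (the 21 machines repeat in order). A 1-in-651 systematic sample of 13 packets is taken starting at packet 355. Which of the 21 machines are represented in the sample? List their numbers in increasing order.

Consecutive selections differ by k = 651, so their machine numbers differ by 651 mod 21 = 0.
gcd(651, 21) = 21, so the sample visits 21/21 = 1 distinct residues mod 21.
Start 355 is machine 19; the machines hit are 19.

19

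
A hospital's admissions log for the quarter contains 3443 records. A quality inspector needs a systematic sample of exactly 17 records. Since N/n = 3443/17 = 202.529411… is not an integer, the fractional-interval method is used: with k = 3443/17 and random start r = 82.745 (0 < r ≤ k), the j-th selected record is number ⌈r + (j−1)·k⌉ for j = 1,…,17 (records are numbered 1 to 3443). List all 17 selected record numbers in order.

j=1: r + 0k = 82.745 → ⌈·⌉ = 83
j=2: r + 1k = 285.274411… → ⌈·⌉ = 286
j=3: r + 2k = 487.803823… → ⌈·⌉ = 488
j=4: r + 3k = 690.333235… → ⌈·⌉ = 691
j=5: r + 4k = 892.862647… → ⌈·⌉ = 893
j=6: r + 5k = 1095.392058… → ⌈·⌉ = 1096
j=7: r + 6k = 1297.921470… → ⌈·⌉ = 1298
j=8: r + 7k = 1500.450882… → ⌈·⌉ = 1501
j=9: r + 8k = 1702.980294… → ⌈·⌉ = 1703
j=10: r + 9k = 1905.509705… → ⌈·⌉ = 1906
j=11: r + 10k = 2108.039117… → ⌈·⌉ = 2109
j=12: r + 11k = 2310.568529… → ⌈·⌉ = 2311
j=13: r + 12k = 2513.097941… → ⌈·⌉ = 2514
j=14: r + 13k = 2715.627352… → ⌈·⌉ = 2716
j=15: r + 14k = 2918.156764… → ⌈·⌉ = 2919
j=16: r + 15k = 3120.686176… → ⌈·⌉ = 3121
j=17: r + 16k = 3323.215588… → ⌈·⌉ = 3324

83, 286, 488, 691, 893, 1096, 1298, 1501, 1703, 1906, 2109, 2311, 2514, 2716, 2919, 3121, 3324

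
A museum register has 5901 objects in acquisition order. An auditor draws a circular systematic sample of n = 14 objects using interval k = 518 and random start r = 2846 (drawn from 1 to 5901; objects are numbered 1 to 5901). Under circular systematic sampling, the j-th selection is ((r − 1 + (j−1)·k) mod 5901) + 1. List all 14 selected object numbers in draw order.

2846, 3364, 3882, 4400, 4918, 5436, 53, 571, 1089, 1607, 2125, 2643, 3161, 3679

Selection 1: 2846
Selection 2: 2846 + 518 = 3364
Selection 3: 3364 + 518 = 3882
Selection 4: 3882 + 518 = 4400
Selection 5: 4400 + 518 = 4918
Selection 6: 4918 + 518 = 5436
Selection 7: 5436 + 518 = 5954 → 5954 − 5901 = 53
Selection 8: 53 + 518 = 571
Selection 9: 571 + 518 = 1089
Selection 10: 1089 + 518 = 1607
Selection 11: 1607 + 518 = 2125
Selection 12: 2125 + 518 = 2643
Selection 13: 2643 + 518 = 3161
Selection 14: 3161 + 518 = 3679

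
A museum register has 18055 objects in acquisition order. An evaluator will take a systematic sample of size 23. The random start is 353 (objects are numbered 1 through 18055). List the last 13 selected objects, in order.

8203, 8988, 9773, 10558, 11343, 12128, 12913, 13698, 14483, 15268, 16053, 16838, 17623

k = N/n = 18055/23 = 785
11th selection = 353 + 10×785 = 8203
12th: 8203 + 785 = 8988
13th: 8988 + 785 = 9773
14th: 9773 + 785 = 10558
15th: 10558 + 785 = 11343
16th: 11343 + 785 = 12128
17th: 12128 + 785 = 12913
18th: 12913 + 785 = 13698
19th: 13698 + 785 = 14483
20th: 14483 + 785 = 15268
21st: 15268 + 785 = 16053
22nd: 16053 + 785 = 16838
23rd: 16838 + 785 = 17623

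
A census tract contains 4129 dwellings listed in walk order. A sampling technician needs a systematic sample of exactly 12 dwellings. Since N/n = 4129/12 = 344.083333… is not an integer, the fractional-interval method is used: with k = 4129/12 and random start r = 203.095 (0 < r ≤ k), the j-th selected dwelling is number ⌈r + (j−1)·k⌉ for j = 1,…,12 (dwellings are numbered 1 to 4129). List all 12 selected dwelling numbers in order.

j=1: r + 0k = 203.095 → ⌈·⌉ = 204
j=2: r + 1k = 547.178333… → ⌈·⌉ = 548
j=3: r + 2k = 891.261666… → ⌈·⌉ = 892
j=4: r + 3k = 1235.345 → ⌈·⌉ = 1236
j=5: r + 4k = 1579.428333… → ⌈·⌉ = 1580
j=6: r + 5k = 1923.511666… → ⌈·⌉ = 1924
j=7: r + 6k = 2267.595 → ⌈·⌉ = 2268
j=8: r + 7k = 2611.678333… → ⌈·⌉ = 2612
j=9: r + 8k = 2955.761666… → ⌈·⌉ = 2956
j=10: r + 9k = 3299.845 → ⌈·⌉ = 3300
j=11: r + 10k = 3643.928333… → ⌈·⌉ = 3644
j=12: r + 11k = 3988.011666… → ⌈·⌉ = 3989

204, 548, 892, 1236, 1580, 1924, 2268, 2612, 2956, 3300, 3644, 3989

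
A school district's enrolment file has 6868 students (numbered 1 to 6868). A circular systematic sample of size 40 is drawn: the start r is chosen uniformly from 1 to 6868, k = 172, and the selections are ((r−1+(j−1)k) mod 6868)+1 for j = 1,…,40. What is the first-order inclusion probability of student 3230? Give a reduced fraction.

10/1717

For each position j, as r ranges over 1…6868 the j-th selection hits every student exactly once, so student 3230 is selected for exactly 40 of the 6868 starts.
Inclusion probability = 40/6868 = 10/1717.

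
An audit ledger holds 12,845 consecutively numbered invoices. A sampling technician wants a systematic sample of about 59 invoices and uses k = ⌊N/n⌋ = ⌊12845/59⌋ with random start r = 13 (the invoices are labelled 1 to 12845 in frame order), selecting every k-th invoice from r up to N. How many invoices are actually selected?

k = ⌊12845/59⌋ = 217
Achieved size = ⌊(12845 − 13)/217⌋ + 1 = ⌊12832/217⌋ + 1 = 59 + 1 = 60
(last selection: 13 + 59×217 = 12816 ≤ 12845; next would be 13033 > 12845)

60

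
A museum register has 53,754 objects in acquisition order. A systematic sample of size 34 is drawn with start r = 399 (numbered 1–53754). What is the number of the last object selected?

52572

k = 53754/34 = 1581
34th selection = r + (34−1)·k = 399 + 33×1581 = 399 + 52173 = 52572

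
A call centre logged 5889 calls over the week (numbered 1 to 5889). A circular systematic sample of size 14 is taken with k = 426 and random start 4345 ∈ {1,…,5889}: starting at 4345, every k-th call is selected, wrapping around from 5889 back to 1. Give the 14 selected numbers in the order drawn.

4345, 4771, 5197, 5623, 160, 586, 1012, 1438, 1864, 2290, 2716, 3142, 3568, 3994

Selection 1: 4345
Selection 2: 4345 + 426 = 4771
Selection 3: 4771 + 426 = 5197
Selection 4: 5197 + 426 = 5623
Selection 5: 5623 + 426 = 6049 → 6049 − 5889 = 160
Selection 6: 160 + 426 = 586
Selection 7: 586 + 426 = 1012
Selection 8: 1012 + 426 = 1438
Selection 9: 1438 + 426 = 1864
Selection 10: 1864 + 426 = 2290
Selection 11: 2290 + 426 = 2716
Selection 12: 2716 + 426 = 3142
Selection 13: 3142 + 426 = 3568
Selection 14: 3568 + 426 = 3994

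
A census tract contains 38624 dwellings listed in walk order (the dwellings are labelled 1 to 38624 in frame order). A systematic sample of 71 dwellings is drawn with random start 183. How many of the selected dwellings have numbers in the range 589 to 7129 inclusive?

12

k = 38624/71 = 544
First selection ≥ 589: 183 + ⌈(589−183)/544⌉·544 = 183 + 1×544 = 727
Last selection ≤ 7129: 183 + ⌊(7129−183)/544⌋·544 = 183 + 12×544 = 6711
Count = 12 − 1 + 1 = 12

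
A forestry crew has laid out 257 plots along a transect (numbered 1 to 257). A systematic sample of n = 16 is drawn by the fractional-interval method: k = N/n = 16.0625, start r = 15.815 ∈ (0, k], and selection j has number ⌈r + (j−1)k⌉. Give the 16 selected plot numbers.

j=1: r + 0k = 15.815 → ⌈·⌉ = 16
j=2: r + 1k = 31.8775 → ⌈·⌉ = 32
j=3: r + 2k = 47.94 → ⌈·⌉ = 48
j=4: r + 3k = 64.0025 → ⌈·⌉ = 65
j=5: r + 4k = 80.065 → ⌈·⌉ = 81
j=6: r + 5k = 96.1275 → ⌈·⌉ = 97
j=7: r + 6k = 112.19 → ⌈·⌉ = 113
j=8: r + 7k = 128.2525 → ⌈·⌉ = 129
j=9: r + 8k = 144.315 → ⌈·⌉ = 145
j=10: r + 9k = 160.3775 → ⌈·⌉ = 161
j=11: r + 10k = 176.44 → ⌈·⌉ = 177
j=12: r + 11k = 192.5025 → ⌈·⌉ = 193
j=13: r + 12k = 208.565 → ⌈·⌉ = 209
j=14: r + 13k = 224.6275 → ⌈·⌉ = 225
j=15: r + 14k = 240.69 → ⌈·⌉ = 241
j=16: r + 15k = 256.7525 → ⌈·⌉ = 257

16, 32, 48, 65, 81, 97, 113, 129, 145, 161, 177, 193, 209, 225, 241, 257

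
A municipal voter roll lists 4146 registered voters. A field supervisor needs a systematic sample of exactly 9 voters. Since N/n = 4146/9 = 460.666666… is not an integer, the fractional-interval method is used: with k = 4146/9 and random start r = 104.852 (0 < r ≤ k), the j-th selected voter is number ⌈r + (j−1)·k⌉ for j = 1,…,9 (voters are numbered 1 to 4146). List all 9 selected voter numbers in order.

j=1: r + 0k = 104.852 → ⌈·⌉ = 105
j=2: r + 1k = 565.518666… → ⌈·⌉ = 566
j=3: r + 2k = 1026.185333… → ⌈·⌉ = 1027
j=4: r + 3k = 1486.852 → ⌈·⌉ = 1487
j=5: r + 4k = 1947.518666… → ⌈·⌉ = 1948
j=6: r + 5k = 2408.185333… → ⌈·⌉ = 2409
j=7: r + 6k = 2868.852 → ⌈·⌉ = 2869
j=8: r + 7k = 3329.518666… → ⌈·⌉ = 3330
j=9: r + 8k = 3790.185333… → ⌈·⌉ = 3791

105, 566, 1027, 1487, 1948, 2409, 2869, 3330, 3791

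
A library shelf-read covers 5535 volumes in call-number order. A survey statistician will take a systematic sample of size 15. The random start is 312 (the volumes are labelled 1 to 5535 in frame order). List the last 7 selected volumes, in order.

k = N/n = 5535/15 = 369
9th selection = 312 + 8×369 = 3264
10th: 3264 + 369 = 3633
11th: 3633 + 369 = 4002
12th: 4002 + 369 = 4371
13th: 4371 + 369 = 4740
14th: 4740 + 369 = 5109
15th: 5109 + 369 = 5478

3264, 3633, 4002, 4371, 4740, 5109, 5478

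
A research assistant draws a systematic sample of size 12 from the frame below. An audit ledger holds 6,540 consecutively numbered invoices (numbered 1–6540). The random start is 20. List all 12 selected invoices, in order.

20, 565, 1110, 1655, 2200, 2745, 3290, 3835, 4380, 4925, 5470, 6015

k = N/n = 6540/12 = 545
invoice 1: 20
invoice 2: 20 + 545 = 565
invoice 3: 565 + 545 = 1110
invoice 4: 1110 + 545 = 1655
invoice 5: 1655 + 545 = 2200
invoice 6: 2200 + 545 = 2745
invoice 7: 2745 + 545 = 3290
invoice 8: 3290 + 545 = 3835
invoice 9: 3835 + 545 = 4380
invoice 10: 4380 + 545 = 4925
invoice 11: 4925 + 545 = 5470
invoice 12: 5470 + 545 = 6015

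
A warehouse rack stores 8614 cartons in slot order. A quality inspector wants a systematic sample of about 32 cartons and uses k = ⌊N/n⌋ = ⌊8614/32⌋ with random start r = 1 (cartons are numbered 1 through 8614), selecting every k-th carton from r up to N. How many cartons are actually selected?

k = ⌊8614/32⌋ = 269
Achieved size = ⌊(8614 − 1)/269⌋ + 1 = ⌊8613/269⌋ + 1 = 32 + 1 = 33
(last selection: 1 + 32×269 = 8609 ≤ 8614; next would be 8878 > 8614)

33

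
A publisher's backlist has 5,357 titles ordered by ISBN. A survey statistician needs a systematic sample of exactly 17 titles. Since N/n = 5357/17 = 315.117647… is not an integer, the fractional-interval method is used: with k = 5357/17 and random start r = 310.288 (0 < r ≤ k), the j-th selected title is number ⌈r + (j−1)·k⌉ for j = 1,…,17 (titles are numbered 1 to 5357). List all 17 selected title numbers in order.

j=1: r + 0k = 310.288 → ⌈·⌉ = 311
j=2: r + 1k = 625.405647… → ⌈·⌉ = 626
j=3: r + 2k = 940.523294… → ⌈·⌉ = 941
j=4: r + 3k = 1255.640941… → ⌈·⌉ = 1256
j=5: r + 4k = 1570.758588… → ⌈·⌉ = 1571
j=6: r + 5k = 1885.876235… → ⌈·⌉ = 1886
j=7: r + 6k = 2200.993882… → ⌈·⌉ = 2201
j=8: r + 7k = 2516.111529… → ⌈·⌉ = 2517
j=9: r + 8k = 2831.229176… → ⌈·⌉ = 2832
j=10: r + 9k = 3146.346823… → ⌈·⌉ = 3147
j=11: r + 10k = 3461.464470… → ⌈·⌉ = 3462
j=12: r + 11k = 3776.582117… → ⌈·⌉ = 3777
j=13: r + 12k = 4091.699764… → ⌈·⌉ = 4092
j=14: r + 13k = 4406.817411… → ⌈·⌉ = 4407
j=15: r + 14k = 4721.935058… → ⌈·⌉ = 4722
j=16: r + 15k = 5037.052705… → ⌈·⌉ = 5038
j=17: r + 16k = 5352.170352… → ⌈·⌉ = 5353

311, 626, 941, 1256, 1571, 1886, 2201, 2517, 2832, 3147, 3462, 3777, 4092, 4407, 4722, 5038, 5353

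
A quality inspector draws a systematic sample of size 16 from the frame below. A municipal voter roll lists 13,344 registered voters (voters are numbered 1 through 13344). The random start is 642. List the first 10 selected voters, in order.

642, 1476, 2310, 3144, 3978, 4812, 5646, 6480, 7314, 8148

k = N/n = 13344/16 = 834
voter 1: 642
voter 2: 642 + 834 = 1476
voter 3: 1476 + 834 = 2310
voter 4: 2310 + 834 = 3144
voter 5: 3144 + 834 = 3978
voter 6: 3978 + 834 = 4812
voter 7: 4812 + 834 = 5646
voter 8: 5646 + 834 = 6480
voter 9: 6480 + 834 = 7314
voter 10: 7314 + 834 = 8148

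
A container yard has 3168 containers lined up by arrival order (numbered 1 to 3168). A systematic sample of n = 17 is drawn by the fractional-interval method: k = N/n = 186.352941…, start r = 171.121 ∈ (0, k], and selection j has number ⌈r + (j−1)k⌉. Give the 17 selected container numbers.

j=1: r + 0k = 171.121 → ⌈·⌉ = 172
j=2: r + 1k = 357.473941… → ⌈·⌉ = 358
j=3: r + 2k = 543.826882… → ⌈·⌉ = 544
j=4: r + 3k = 730.179823… → ⌈·⌉ = 731
j=5: r + 4k = 916.532764… → ⌈·⌉ = 917
j=6: r + 5k = 1102.885705… → ⌈·⌉ = 1103
j=7: r + 6k = 1289.238647… → ⌈·⌉ = 1290
j=8: r + 7k = 1475.591588… → ⌈·⌉ = 1476
j=9: r + 8k = 1661.944529… → ⌈·⌉ = 1662
j=10: r + 9k = 1848.297470… → ⌈·⌉ = 1849
j=11: r + 10k = 2034.650411… → ⌈·⌉ = 2035
j=12: r + 11k = 2221.003352… → ⌈·⌉ = 2222
j=13: r + 12k = 2407.356294… → ⌈·⌉ = 2408
j=14: r + 13k = 2593.709235… → ⌈·⌉ = 2594
j=15: r + 14k = 2780.062176… → ⌈·⌉ = 2781
j=16: r + 15k = 2966.415117… → ⌈·⌉ = 2967
j=17: r + 16k = 3152.768058… → ⌈·⌉ = 3153

172, 358, 544, 731, 917, 1103, 1290, 1476, 1662, 1849, 2035, 2222, 2408, 2594, 2781, 2967, 3153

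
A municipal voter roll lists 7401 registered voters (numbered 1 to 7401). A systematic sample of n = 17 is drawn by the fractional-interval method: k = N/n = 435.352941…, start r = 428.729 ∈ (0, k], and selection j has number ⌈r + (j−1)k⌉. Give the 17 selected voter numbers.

429, 865, 1300, 1735, 2171, 2606, 3041, 3477, 3912, 4347, 4783, 5218, 5653, 6089, 6524, 6960, 7395

j=1: r + 0k = 428.729 → ⌈·⌉ = 429
j=2: r + 1k = 864.081941… → ⌈·⌉ = 865
j=3: r + 2k = 1299.434882… → ⌈·⌉ = 1300
j=4: r + 3k = 1734.787823… → ⌈·⌉ = 1735
j=5: r + 4k = 2170.140764… → ⌈·⌉ = 2171
j=6: r + 5k = 2605.493705… → ⌈·⌉ = 2606
j=7: r + 6k = 3040.846647… → ⌈·⌉ = 3041
j=8: r + 7k = 3476.199588… → ⌈·⌉ = 3477
j=9: r + 8k = 3911.552529… → ⌈·⌉ = 3912
j=10: r + 9k = 4346.905470… → ⌈·⌉ = 4347
j=11: r + 10k = 4782.258411… → ⌈·⌉ = 4783
j=12: r + 11k = 5217.611352… → ⌈·⌉ = 5218
j=13: r + 12k = 5652.964294… → ⌈·⌉ = 5653
j=14: r + 13k = 6088.317235… → ⌈·⌉ = 6089
j=15: r + 14k = 6523.670176… → ⌈·⌉ = 6524
j=16: r + 15k = 6959.023117… → ⌈·⌉ = 6960
j=17: r + 16k = 7394.376058… → ⌈·⌉ = 7395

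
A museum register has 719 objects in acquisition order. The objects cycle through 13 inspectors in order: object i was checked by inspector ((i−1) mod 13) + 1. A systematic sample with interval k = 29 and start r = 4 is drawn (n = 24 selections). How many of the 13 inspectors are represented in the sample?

Consecutive selections differ by k = 29, so their inspector numbers differ by 29 mod 13 = 3.
gcd(29, 13) = 1, so the sample visits 13/1 = 13 distinct residues mod 13.
Start 4 is inspector 4; the inspectors hit are 1, 2, 3, 4, 5, 6, 7, 8, 9, 10, 11, 12, 13.

13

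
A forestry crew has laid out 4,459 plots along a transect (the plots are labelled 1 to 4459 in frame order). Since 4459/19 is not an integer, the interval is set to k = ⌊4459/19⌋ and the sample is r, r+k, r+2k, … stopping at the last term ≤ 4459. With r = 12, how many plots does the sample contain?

20

k = ⌊4459/19⌋ = 234
Achieved size = ⌊(4459 − 12)/234⌋ + 1 = ⌊4447/234⌋ + 1 = 19 + 1 = 20
(last selection: 12 + 19×234 = 4458 ≤ 4459; next would be 4692 > 4459)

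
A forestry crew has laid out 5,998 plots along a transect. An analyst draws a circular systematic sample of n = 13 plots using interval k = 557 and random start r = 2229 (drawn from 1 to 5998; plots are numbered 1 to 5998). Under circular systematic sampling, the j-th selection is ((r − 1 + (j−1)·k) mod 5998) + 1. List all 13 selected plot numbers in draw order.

2229, 2786, 3343, 3900, 4457, 5014, 5571, 130, 687, 1244, 1801, 2358, 2915

Selection 1: 2229
Selection 2: 2229 + 557 = 2786
Selection 3: 2786 + 557 = 3343
Selection 4: 3343 + 557 = 3900
Selection 5: 3900 + 557 = 4457
Selection 6: 4457 + 557 = 5014
Selection 7: 5014 + 557 = 5571
Selection 8: 5571 + 557 = 6128 → 6128 − 5998 = 130
Selection 9: 130 + 557 = 687
Selection 10: 687 + 557 = 1244
Selection 11: 1244 + 557 = 1801
Selection 12: 1801 + 557 = 2358
Selection 13: 2358 + 557 = 2915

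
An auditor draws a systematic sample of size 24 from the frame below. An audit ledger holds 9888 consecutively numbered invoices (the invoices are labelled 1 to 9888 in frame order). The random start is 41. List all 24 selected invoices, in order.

k = N/n = 9888/24 = 412
invoice 1: 41
invoice 2: 41 + 412 = 453
invoice 3: 453 + 412 = 865
invoice 4: 865 + 412 = 1277
invoice 5: 1277 + 412 = 1689
invoice 6: 1689 + 412 = 2101
invoice 7: 2101 + 412 = 2513
invoice 8: 2513 + 412 = 2925
invoice 9: 2925 + 412 = 3337
invoice 10: 3337 + 412 = 3749
invoice 11: 3749 + 412 = 4161
invoice 12: 4161 + 412 = 4573
invoice 13: 4573 + 412 = 4985
invoice 14: 4985 + 412 = 5397
invoice 15: 5397 + 412 = 5809
invoice 16: 5809 + 412 = 6221
invoice 17: 6221 + 412 = 6633
invoice 18: 6633 + 412 = 7045
invoice 19: 7045 + 412 = 7457
invoice 20: 7457 + 412 = 7869
invoice 21: 7869 + 412 = 8281
invoice 22: 8281 + 412 = 8693
invoice 23: 8693 + 412 = 9105
invoice 24: 9105 + 412 = 9517

41, 453, 865, 1277, 1689, 2101, 2513, 2925, 3337, 3749, 4161, 4573, 4985, 5397, 5809, 6221, 6633, 7045, 7457, 7869, 8281, 8693, 9105, 9517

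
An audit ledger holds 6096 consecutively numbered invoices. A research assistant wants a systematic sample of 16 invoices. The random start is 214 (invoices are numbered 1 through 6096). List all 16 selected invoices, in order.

214, 595, 976, 1357, 1738, 2119, 2500, 2881, 3262, 3643, 4024, 4405, 4786, 5167, 5548, 5929

k = N/n = 6096/16 = 381
invoice 1: 214
invoice 2: 214 + 381 = 595
invoice 3: 595 + 381 = 976
invoice 4: 976 + 381 = 1357
invoice 5: 1357 + 381 = 1738
invoice 6: 1738 + 381 = 2119
invoice 7: 2119 + 381 = 2500
invoice 8: 2500 + 381 = 2881
invoice 9: 2881 + 381 = 3262
invoice 10: 3262 + 381 = 3643
invoice 11: 3643 + 381 = 4024
invoice 12: 4024 + 381 = 4405
invoice 13: 4405 + 381 = 4786
invoice 14: 4786 + 381 = 5167
invoice 15: 5167 + 381 = 5548
invoice 16: 5548 + 381 = 5929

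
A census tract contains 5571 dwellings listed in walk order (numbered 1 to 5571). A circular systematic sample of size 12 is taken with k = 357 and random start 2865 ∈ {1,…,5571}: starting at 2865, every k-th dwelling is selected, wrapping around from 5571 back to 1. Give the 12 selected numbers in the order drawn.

Selection 1: 2865
Selection 2: 2865 + 357 = 3222
Selection 3: 3222 + 357 = 3579
Selection 4: 3579 + 357 = 3936
Selection 5: 3936 + 357 = 4293
Selection 6: 4293 + 357 = 4650
Selection 7: 4650 + 357 = 5007
Selection 8: 5007 + 357 = 5364
Selection 9: 5364 + 357 = 5721 → 5721 − 5571 = 150
Selection 10: 150 + 357 = 507
Selection 11: 507 + 357 = 864
Selection 12: 864 + 357 = 1221

2865, 3222, 3579, 3936, 4293, 4650, 5007, 5364, 150, 507, 864, 1221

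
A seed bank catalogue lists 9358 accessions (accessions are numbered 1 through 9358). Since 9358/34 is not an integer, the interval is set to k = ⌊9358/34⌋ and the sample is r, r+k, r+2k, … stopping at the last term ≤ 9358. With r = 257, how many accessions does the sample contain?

34

k = ⌊9358/34⌋ = 275
Achieved size = ⌊(9358 − 257)/275⌋ + 1 = ⌊9101/275⌋ + 1 = 33 + 1 = 34
(last selection: 257 + 33×275 = 9332 ≤ 9358; next would be 9607 > 9358)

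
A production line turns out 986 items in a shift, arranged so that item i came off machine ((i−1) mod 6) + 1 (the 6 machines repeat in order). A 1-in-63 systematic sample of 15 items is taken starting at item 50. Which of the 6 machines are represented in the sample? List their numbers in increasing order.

2, 5

Consecutive selections differ by k = 63, so their machine numbers differ by 63 mod 6 = 3.
gcd(63, 6) = 3, so the sample visits 6/3 = 2 distinct residues mod 6.
Start 50 is machine 2; the machines hit are 2, 5.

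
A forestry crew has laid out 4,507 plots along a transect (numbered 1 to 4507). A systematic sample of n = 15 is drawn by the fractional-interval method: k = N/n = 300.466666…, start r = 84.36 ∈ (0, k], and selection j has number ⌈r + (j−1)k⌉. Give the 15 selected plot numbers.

j=1: r + 0k = 84.36 → ⌈·⌉ = 85
j=2: r + 1k = 384.826666… → ⌈·⌉ = 385
j=3: r + 2k = 685.293333… → ⌈·⌉ = 686
j=4: r + 3k = 985.76 → ⌈·⌉ = 986
j=5: r + 4k = 1286.226666… → ⌈·⌉ = 1287
j=6: r + 5k = 1586.693333… → ⌈·⌉ = 1587
j=7: r + 6k = 1887.16 → ⌈·⌉ = 1888
j=8: r + 7k = 2187.626666… → ⌈·⌉ = 2188
j=9: r + 8k = 2488.093333… → ⌈·⌉ = 2489
j=10: r + 9k = 2788.56 → ⌈·⌉ = 2789
j=11: r + 10k = 3089.026666… → ⌈·⌉ = 3090
j=12: r + 11k = 3389.493333… → ⌈·⌉ = 3390
j=13: r + 12k = 3689.96 → ⌈·⌉ = 3690
j=14: r + 13k = 3990.426666… → ⌈·⌉ = 3991
j=15: r + 14k = 4290.893333… → ⌈·⌉ = 4291

85, 385, 686, 986, 1287, 1587, 1888, 2188, 2489, 2789, 3090, 3390, 3690, 3991, 4291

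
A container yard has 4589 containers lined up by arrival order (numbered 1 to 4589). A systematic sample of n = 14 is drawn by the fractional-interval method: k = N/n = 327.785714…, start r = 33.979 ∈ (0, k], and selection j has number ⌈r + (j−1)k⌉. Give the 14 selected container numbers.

34, 362, 690, 1018, 1346, 1673, 2001, 2329, 2657, 2985, 3312, 3640, 3968, 4296

j=1: r + 0k = 33.979 → ⌈·⌉ = 34
j=2: r + 1k = 361.764714… → ⌈·⌉ = 362
j=3: r + 2k = 689.550428… → ⌈·⌉ = 690
j=4: r + 3k = 1017.336142… → ⌈·⌉ = 1018
j=5: r + 4k = 1345.121857… → ⌈·⌉ = 1346
j=6: r + 5k = 1672.907571… → ⌈·⌉ = 1673
j=7: r + 6k = 2000.693285… → ⌈·⌉ = 2001
j=8: r + 7k = 2328.479 → ⌈·⌉ = 2329
j=9: r + 8k = 2656.264714… → ⌈·⌉ = 2657
j=10: r + 9k = 2984.050428… → ⌈·⌉ = 2985
j=11: r + 10k = 3311.836142… → ⌈·⌉ = 3312
j=12: r + 11k = 3639.621857… → ⌈·⌉ = 3640
j=13: r + 12k = 3967.407571… → ⌈·⌉ = 3968
j=14: r + 13k = 4295.193285… → ⌈·⌉ = 4296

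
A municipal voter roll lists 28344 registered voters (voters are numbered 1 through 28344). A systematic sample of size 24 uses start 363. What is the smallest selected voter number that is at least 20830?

k = 28344/24 = 1181
Steps past start: ⌈(20830 − 363)/1181⌉ = ⌈20467/1181⌉ = 18
Selected voter: 363 + 18×1181 = 21621

21621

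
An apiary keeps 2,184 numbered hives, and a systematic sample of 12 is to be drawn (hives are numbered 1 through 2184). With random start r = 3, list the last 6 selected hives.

1095, 1277, 1459, 1641, 1823, 2005

k = N/n = 2184/12 = 182
7th selection = 3 + 6×182 = 1095
8th: 1095 + 182 = 1277
9th: 1277 + 182 = 1459
10th: 1459 + 182 = 1641
11th: 1641 + 182 = 1823
12th: 1823 + 182 = 2005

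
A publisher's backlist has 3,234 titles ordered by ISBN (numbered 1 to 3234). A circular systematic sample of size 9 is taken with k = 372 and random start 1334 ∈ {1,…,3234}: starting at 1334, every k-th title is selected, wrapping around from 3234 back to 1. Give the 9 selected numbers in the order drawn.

1334, 1706, 2078, 2450, 2822, 3194, 332, 704, 1076

Selection 1: 1334
Selection 2: 1334 + 372 = 1706
Selection 3: 1706 + 372 = 2078
Selection 4: 2078 + 372 = 2450
Selection 5: 2450 + 372 = 2822
Selection 6: 2822 + 372 = 3194
Selection 7: 3194 + 372 = 3566 → 3566 − 3234 = 332
Selection 8: 332 + 372 = 704
Selection 9: 704 + 372 = 1076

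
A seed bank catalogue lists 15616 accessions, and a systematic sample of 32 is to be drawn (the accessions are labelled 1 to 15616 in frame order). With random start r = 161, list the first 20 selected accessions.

161, 649, 1137, 1625, 2113, 2601, 3089, 3577, 4065, 4553, 5041, 5529, 6017, 6505, 6993, 7481, 7969, 8457, 8945, 9433

k = N/n = 15616/32 = 488
accession 1: 161
accession 2: 161 + 488 = 649
accession 3: 649 + 488 = 1137
accession 4: 1137 + 488 = 1625
accession 5: 1625 + 488 = 2113
accession 6: 2113 + 488 = 2601
accession 7: 2601 + 488 = 3089
accession 8: 3089 + 488 = 3577
accession 9: 3577 + 488 = 4065
accession 10: 4065 + 488 = 4553
accession 11: 4553 + 488 = 5041
accession 12: 5041 + 488 = 5529
accession 13: 5529 + 488 = 6017
accession 14: 6017 + 488 = 6505
accession 15: 6505 + 488 = 6993
accession 16: 6993 + 488 = 7481
accession 17: 7481 + 488 = 7969
accession 18: 7969 + 488 = 8457
accession 19: 8457 + 488 = 8945
accession 20: 8945 + 488 = 9433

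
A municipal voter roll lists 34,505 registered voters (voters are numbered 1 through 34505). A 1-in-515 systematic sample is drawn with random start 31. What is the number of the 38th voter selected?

k = 515
38th selection = r + (38−1)·k = 31 + 37×515 = 31 + 19055 = 19086

19086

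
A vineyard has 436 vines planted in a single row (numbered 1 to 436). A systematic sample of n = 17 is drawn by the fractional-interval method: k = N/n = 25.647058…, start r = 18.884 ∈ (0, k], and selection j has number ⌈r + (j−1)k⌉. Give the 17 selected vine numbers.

19, 45, 71, 96, 122, 148, 173, 199, 225, 250, 276, 302, 327, 353, 378, 404, 430

j=1: r + 0k = 18.884 → ⌈·⌉ = 19
j=2: r + 1k = 44.531058… → ⌈·⌉ = 45
j=3: r + 2k = 70.178117… → ⌈·⌉ = 71
j=4: r + 3k = 95.825176… → ⌈·⌉ = 96
j=5: r + 4k = 121.472235… → ⌈·⌉ = 122
j=6: r + 5k = 147.119294… → ⌈·⌉ = 148
j=7: r + 6k = 172.766352… → ⌈·⌉ = 173
j=8: r + 7k = 198.413411… → ⌈·⌉ = 199
j=9: r + 8k = 224.060470… → ⌈·⌉ = 225
j=10: r + 9k = 249.707529… → ⌈·⌉ = 250
j=11: r + 10k = 275.354588… → ⌈·⌉ = 276
j=12: r + 11k = 301.001647… → ⌈·⌉ = 302
j=13: r + 12k = 326.648705… → ⌈·⌉ = 327
j=14: r + 13k = 352.295764… → ⌈·⌉ = 353
j=15: r + 14k = 377.942823… → ⌈·⌉ = 378
j=16: r + 15k = 403.589882… → ⌈·⌉ = 404
j=17: r + 16k = 429.236941… → ⌈·⌉ = 430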